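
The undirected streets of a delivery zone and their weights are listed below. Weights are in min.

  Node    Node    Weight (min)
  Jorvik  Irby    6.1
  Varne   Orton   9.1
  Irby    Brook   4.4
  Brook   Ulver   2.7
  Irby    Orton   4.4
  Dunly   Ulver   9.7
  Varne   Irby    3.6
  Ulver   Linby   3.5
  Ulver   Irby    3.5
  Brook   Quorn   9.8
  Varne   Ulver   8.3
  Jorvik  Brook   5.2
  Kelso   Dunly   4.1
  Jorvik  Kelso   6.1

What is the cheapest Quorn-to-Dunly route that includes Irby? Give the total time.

Best Quorn to Irby: Quorn–Brook–Irby costing 14.2
Shortest Irby→Dunly: Irby–Ulver–Dunly = 13.2
Total via Irby: 14.2 + 13.2 = 27.4 min.

27.4 min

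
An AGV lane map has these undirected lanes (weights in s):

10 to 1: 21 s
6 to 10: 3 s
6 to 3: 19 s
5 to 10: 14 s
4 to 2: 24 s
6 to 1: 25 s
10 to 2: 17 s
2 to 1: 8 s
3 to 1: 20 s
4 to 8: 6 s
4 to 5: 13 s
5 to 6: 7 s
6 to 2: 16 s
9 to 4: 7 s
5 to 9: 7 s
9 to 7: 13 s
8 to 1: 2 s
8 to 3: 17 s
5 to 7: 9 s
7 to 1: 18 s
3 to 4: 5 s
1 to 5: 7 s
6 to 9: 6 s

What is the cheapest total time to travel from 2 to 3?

21 s

Settle nodes by increasing distance from 2:
2: 0
1: 8  (via 2)
8: 10  (via 1)
5: 15  (via 1)
4: 16  (via 8)
6: 16  (via 2)
10: 17  (via 2)
3: 21  (via 4)
Shortest route: 2–1–8–4–3 = 21 s.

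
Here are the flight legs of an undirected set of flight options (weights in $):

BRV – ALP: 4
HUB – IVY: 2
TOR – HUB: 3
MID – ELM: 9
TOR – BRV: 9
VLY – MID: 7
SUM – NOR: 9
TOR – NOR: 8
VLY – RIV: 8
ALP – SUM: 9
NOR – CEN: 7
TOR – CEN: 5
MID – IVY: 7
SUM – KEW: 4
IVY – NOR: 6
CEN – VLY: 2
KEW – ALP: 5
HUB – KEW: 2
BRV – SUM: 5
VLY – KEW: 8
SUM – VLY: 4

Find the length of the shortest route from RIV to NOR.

$17

Running Dijkstra from RIV:
RIV: 0
VLY: 8  (via RIV)
CEN: 10  (via VLY)
SUM: 12  (via VLY)
TOR: 15  (via CEN)
MID: 15  (via VLY)
KEW: 16  (via VLY)
NOR: 17  (via CEN)
Shortest route: RIV–VLY–CEN–NOR = $17.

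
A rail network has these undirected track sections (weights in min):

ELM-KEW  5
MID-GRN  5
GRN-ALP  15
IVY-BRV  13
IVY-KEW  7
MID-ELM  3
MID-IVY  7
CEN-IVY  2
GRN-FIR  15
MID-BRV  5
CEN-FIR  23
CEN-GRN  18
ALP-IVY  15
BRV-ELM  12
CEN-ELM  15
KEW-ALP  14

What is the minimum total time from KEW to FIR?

Shortest distances from KEW:
KEW: 0
ELM: 5  (via KEW)
IVY: 7  (via KEW)
MID: 8  (via ELM)
CEN: 9  (via IVY)
BRV: 13  (via MID)
GRN: 13  (via MID)
ALP: 14  (via KEW)
FIR: 28  (via GRN)
Shortest route: KEW → ELM → MID → GRN → FIR = 28 min.

28 min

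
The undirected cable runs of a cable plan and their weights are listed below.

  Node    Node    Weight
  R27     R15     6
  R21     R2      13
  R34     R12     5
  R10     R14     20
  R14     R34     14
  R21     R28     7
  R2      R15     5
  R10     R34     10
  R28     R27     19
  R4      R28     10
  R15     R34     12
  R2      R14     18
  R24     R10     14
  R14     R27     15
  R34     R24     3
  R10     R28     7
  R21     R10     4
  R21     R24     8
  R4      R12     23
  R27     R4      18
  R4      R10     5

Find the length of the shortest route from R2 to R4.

Settle nodes by increasing distance from R2:
R2: 0
R15: 5  (via R2)
R27: 11  (via R15)
R21: 13  (via R2)
R10: 17  (via R21)
R34: 17  (via R15)
R14: 18  (via R2)
R28: 20  (via R21)
R24: 20  (via R34)
R4: 22  (via R10)
Shortest route: R2–R21–R10–R4 = 22.

22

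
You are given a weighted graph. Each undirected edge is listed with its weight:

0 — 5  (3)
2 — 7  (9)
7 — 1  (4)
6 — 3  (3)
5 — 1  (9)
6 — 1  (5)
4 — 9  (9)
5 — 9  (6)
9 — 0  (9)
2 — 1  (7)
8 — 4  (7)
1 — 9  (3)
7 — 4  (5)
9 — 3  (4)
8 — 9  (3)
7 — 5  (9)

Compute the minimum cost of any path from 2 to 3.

14

Enumerating some paths:
2 → 7 → 1 → 9 → 3: 9+4+3+4 = 20
2 → 1 → 9 → 3: 7+3+4 = 14
2 → 1 → 6 → 3: 7+5+3 = 15
The minimum is 14 via 2 → 1 → 9 → 3.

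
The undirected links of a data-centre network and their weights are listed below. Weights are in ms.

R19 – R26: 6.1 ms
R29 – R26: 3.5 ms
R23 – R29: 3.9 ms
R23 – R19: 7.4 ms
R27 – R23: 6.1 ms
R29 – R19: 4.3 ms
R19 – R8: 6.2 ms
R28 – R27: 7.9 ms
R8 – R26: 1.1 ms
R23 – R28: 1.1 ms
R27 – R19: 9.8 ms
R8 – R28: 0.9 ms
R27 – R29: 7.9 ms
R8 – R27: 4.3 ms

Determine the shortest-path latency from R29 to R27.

7.9 ms

Candidate routes:
R29 - R23 - R27: 3.9+6.1 = 10
R29 - R26 - R8 - R27: 3.5+1.1+4.3 = 8.9
R29 - R23 - R28 - R8 - R27: 3.9+1.1+0.9+4.3 = 10.2
R29 - R27: 7.9 = 7.9
Cheapest is R29 - R27 at 7.9 ms.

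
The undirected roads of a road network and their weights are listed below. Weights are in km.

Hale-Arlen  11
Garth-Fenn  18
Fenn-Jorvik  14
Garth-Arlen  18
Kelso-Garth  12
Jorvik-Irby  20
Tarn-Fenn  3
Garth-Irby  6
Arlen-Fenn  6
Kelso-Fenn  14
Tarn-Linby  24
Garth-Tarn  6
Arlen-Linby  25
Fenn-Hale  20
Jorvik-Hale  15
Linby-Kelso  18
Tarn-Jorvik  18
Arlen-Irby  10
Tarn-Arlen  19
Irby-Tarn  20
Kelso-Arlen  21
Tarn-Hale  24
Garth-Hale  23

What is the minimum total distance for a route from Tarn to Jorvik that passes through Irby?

Best Tarn to Irby: Tarn–Garth–Irby costing 12
Best Irby to Jorvik: Irby–Jorvik costing 20
Total via Irby: 12 + 20 = 32 km.

32 km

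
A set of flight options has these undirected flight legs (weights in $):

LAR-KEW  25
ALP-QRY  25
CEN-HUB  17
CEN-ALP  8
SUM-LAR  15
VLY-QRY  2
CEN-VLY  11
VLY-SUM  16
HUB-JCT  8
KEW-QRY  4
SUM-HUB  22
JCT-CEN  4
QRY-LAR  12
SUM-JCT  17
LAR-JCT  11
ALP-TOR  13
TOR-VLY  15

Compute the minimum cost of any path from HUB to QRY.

Settle nodes by increasing distance from HUB:
HUB: 0
JCT: 8  (via HUB)
CEN: 12  (via JCT)
LAR: 19  (via JCT)
ALP: 20  (via CEN)
SUM: 22  (via HUB)
VLY: 23  (via CEN)
QRY: 25  (via VLY)
Shortest route: HUB → JCT → CEN → VLY → QRY = $25.

$25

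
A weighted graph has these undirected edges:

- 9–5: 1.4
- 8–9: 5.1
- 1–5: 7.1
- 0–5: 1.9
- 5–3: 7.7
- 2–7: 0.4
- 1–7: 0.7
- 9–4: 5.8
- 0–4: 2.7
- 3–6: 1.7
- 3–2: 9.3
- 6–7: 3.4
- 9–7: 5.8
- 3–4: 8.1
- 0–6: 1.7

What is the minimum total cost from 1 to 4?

8.5

Enumerating some paths:
1–5–0–4: 7.1+1.9+2.7 = 11.7
1–7–9–4: 0.7+5.8+5.8 = 12.3
1–7–6–0–4: 0.7+3.4+1.7+2.7 = 8.5
Cheapest is 1–7–6–0–4 at 8.5.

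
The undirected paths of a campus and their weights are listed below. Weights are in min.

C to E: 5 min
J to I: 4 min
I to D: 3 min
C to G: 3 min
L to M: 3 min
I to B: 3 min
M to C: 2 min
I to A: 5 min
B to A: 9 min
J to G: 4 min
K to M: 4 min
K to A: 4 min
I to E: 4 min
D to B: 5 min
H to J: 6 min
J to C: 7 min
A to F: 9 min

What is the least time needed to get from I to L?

Settle nodes by increasing distance from I:
I: 0
B: 3  (via I)
D: 3  (via I)
E: 4  (via I)
J: 4  (via I)
A: 5  (via I)
G: 8  (via J)
C: 9  (via E)
K: 9  (via A)
H: 10  (via J)
M: 11  (via C)
F: 14  (via A)
L: 14  (via M)
Shortest route: I → E → C → M → L = 14 min.

14 min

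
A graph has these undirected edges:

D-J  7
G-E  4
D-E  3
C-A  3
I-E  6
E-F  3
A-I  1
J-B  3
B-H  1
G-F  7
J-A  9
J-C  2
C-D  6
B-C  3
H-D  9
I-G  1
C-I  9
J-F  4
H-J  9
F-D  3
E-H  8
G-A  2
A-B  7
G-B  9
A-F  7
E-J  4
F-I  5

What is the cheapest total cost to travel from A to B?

Candidate routes:
A–C–J–B: 3+2+3 = 8
A–C–B: 3+3 = 6
A–B: 7 = 7
Cheapest is A–C–B at 6.

6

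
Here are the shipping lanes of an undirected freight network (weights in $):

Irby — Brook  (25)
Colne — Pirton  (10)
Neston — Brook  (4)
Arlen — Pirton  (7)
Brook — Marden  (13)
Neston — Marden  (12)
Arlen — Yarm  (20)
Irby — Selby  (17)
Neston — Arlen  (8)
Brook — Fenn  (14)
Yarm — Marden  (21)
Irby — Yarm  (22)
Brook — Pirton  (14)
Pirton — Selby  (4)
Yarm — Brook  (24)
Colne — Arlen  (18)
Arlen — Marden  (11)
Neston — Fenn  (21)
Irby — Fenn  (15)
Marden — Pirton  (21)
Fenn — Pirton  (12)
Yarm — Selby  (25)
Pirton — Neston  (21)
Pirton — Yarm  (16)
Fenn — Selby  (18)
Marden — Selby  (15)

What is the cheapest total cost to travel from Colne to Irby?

$31

Enumerating some paths:
Colne → Pirton → Selby → Fenn → Irby: 10+4+18+15 = 47
Colne → Pirton → Selby → Irby: 10+4+17 = 31
Colne → Pirton → Fenn → Irby: 10+12+15 = 37
Colne → Arlen → Pirton → Selby → Irby: 18+7+4+17 = 46
Cheapest is Colne → Pirton → Selby → Irby at $31.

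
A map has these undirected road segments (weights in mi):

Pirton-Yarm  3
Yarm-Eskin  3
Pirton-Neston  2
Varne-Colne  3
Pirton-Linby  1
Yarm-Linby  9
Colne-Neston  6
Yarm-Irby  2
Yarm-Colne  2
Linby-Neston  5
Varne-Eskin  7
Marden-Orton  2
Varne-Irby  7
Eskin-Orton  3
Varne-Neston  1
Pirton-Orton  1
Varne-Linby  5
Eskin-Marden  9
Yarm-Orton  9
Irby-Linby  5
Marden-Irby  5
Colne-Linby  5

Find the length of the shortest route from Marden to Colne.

8 mi

Settle nodes by increasing distance from Marden:
Marden: 0
Orton: 2  (via Marden)
Pirton: 3  (via Orton)
Linby: 4  (via Pirton)
Neston: 5  (via Pirton)
Eskin: 5  (via Orton)
Irby: 5  (via Marden)
Varne: 6  (via Neston)
Yarm: 6  (via Pirton)
Colne: 8  (via Yarm)
Shortest route: Marden → Orton → Pirton → Yarm → Colne = 8 mi.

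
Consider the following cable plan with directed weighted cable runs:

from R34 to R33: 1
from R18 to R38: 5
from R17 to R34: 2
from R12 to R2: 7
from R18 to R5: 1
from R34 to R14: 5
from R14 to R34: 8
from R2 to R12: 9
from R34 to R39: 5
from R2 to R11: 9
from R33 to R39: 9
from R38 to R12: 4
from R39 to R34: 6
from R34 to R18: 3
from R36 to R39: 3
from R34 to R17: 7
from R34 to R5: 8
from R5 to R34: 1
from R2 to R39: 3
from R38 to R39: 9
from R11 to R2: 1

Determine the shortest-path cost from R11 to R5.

Enumerating some paths:
R11 - R2 - R39 - R34 - R18 - R5: 1+3+6+3+1 = 14
R11 - R2 - R39 - R34 - R5: 1+3+6+8 = 18
Cheapest is R11 - R2 - R39 - R34 - R18 - R5 at 14.

14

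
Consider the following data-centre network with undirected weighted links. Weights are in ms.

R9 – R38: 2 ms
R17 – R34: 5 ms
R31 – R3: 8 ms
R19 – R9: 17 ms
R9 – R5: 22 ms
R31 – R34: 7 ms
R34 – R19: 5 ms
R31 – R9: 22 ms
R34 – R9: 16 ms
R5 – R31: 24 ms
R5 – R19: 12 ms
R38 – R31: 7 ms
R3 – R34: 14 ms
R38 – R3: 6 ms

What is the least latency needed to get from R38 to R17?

19 ms

Running Dijkstra from R38:
R38: 0
R9: 2  (via R38)
R3: 6  (via R38)
R31: 7  (via R38)
R34: 14  (via R31)
R17: 19  (via R34)
Shortest route: R38–R31–R34–R17 = 19 ms.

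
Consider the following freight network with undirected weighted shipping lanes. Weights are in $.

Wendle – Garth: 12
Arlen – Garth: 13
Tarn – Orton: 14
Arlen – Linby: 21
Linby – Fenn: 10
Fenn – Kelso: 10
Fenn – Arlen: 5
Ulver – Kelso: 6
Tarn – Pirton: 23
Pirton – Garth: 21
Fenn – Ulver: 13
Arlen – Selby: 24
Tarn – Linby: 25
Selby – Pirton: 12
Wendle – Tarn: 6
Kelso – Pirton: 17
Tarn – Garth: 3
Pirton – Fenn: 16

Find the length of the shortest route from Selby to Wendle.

$41

Enumerating some paths:
Selby → Pirton → Tarn → Wendle: 12+23+6 = 41
Selby → Arlen → Garth → Tarn → Wendle: 24+13+3+6 = 46
Selby → Pirton → Garth → Tarn → Wendle: 12+21+3+6 = 42
Selby → Pirton → Garth → Wendle: 12+21+12 = 45
Cheapest is Selby → Pirton → Tarn → Wendle at $41.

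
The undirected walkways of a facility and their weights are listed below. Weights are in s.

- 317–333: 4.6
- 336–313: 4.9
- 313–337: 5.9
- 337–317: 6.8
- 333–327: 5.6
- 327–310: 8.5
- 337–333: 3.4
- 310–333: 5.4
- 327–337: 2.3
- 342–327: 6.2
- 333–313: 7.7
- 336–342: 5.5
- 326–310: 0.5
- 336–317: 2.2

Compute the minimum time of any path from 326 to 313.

13.6 s

Enumerating some paths:
326 - 310 - 333 - 337 - 313: 0.5+5.4+3.4+5.9 = 15.2
326 - 310 - 333 - 313: 0.5+5.4+7.7 = 13.6
326 - 310 - 327 - 337 - 313: 0.5+8.5+2.3+5.9 = 17.2
Cheapest is 326 - 310 - 333 - 313 at 13.6 s.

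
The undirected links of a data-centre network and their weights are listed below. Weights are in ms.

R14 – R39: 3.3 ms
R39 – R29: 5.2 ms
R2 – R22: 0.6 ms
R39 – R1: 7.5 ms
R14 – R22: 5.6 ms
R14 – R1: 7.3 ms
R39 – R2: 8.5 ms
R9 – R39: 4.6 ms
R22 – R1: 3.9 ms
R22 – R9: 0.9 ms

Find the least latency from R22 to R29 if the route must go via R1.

16.6 ms

Best R22 to R1: R22 → R1 costing 3.9
Shortest R1→R29: R1 → R39 → R29 = 12.7
Total via R1: 3.9 + 12.7 = 16.6 ms.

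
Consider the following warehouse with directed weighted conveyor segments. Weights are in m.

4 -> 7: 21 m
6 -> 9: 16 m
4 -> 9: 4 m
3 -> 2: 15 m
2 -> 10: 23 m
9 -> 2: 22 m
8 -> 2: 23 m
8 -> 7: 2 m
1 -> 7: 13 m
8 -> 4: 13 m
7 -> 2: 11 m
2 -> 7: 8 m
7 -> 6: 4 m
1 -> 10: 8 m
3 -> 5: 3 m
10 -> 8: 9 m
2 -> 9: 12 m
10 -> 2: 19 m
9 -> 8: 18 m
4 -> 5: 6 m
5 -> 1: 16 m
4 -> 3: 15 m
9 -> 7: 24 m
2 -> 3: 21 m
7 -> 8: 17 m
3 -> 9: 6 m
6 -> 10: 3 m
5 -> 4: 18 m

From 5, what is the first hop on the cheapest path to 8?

1

Candidate routes:
5 - 1 - 7 - 8: 16+13+17 = 46
5 - 1 - 7 - 6 - 10 - 8: 16+13+4+3+9 = 45
5 - 1 - 10 - 8: 16+8+9 = 33
5 - 4 - 9 - 8: 18+4+18 = 40
Cheapest is 5 - 1 - 10 - 8 at 33 m.
So from 5 the first move is to 1.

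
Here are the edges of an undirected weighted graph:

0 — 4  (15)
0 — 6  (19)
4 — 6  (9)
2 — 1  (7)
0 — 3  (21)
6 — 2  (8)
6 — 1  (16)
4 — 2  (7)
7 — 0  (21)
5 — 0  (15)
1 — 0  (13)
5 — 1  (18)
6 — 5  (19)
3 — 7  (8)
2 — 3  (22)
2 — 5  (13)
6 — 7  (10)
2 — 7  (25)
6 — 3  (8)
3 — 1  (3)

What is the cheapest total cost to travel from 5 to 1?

18

Candidate routes:
5 - 1: 18 = 18
5 - 2 - 1: 13+7 = 20
Cheapest is 5 - 1 at 18.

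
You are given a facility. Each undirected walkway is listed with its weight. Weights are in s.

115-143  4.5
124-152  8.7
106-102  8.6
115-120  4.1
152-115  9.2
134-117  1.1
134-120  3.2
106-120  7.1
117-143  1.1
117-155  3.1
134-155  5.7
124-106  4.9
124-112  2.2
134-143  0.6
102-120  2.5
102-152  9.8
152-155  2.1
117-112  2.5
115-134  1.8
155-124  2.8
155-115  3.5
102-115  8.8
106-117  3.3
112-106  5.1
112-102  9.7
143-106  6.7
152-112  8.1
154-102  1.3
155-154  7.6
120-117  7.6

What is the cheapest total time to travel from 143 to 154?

Settle nodes by increasing distance from 143:
143: 0
134: 0.6  (via 143)
117: 1.1  (via 143)
115: 2.4  (via 134)
112: 3.6  (via 117)
120: 3.8  (via 134)
155: 4.2  (via 117)
106: 4.4  (via 117)
124: 5.8  (via 112)
152: 6.3  (via 155)
102: 6.3  (via 120)
154: 7.6  (via 102)
Shortest route: 143–134–120–102–154 = 7.6 s.

7.6 s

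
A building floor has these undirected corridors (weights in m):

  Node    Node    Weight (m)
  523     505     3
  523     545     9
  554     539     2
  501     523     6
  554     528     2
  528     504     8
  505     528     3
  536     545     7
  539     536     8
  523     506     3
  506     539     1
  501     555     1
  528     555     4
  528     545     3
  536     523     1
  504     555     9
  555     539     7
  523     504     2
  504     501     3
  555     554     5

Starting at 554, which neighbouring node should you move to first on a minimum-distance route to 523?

Candidate routes:
554–539–506–523: 2+1+3 = 6
554–528–505–523: 2+3+3 = 8
The minimum is 6 m via 554–539–506–523.
So from 554 the first move is to 539.

539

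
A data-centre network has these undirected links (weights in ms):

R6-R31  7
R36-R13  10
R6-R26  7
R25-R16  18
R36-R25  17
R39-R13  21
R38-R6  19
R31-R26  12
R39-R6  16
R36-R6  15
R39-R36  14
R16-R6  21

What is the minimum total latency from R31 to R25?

Shortest distances from R31:
R31: 0
R6: 7  (via R31)
R26: 12  (via R31)
R36: 22  (via R6)
R39: 23  (via R6)
R38: 26  (via R6)
R16: 28  (via R6)
R13: 32  (via R36)
R25: 39  (via R36)
Shortest route: R31 → R6 → R36 → R25 = 39 ms.

39 ms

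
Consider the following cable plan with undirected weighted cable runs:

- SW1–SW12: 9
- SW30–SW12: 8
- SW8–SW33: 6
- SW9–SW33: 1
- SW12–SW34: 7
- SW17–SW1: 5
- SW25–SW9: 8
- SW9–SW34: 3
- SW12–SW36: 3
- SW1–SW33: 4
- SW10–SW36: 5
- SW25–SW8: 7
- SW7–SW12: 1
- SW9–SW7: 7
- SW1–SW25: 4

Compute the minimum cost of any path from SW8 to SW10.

Settle nodes by increasing distance from SW8:
SW8: 0
SW33: 6  (via SW8)
SW25: 7  (via SW8)
SW9: 7  (via SW33)
SW1: 10  (via SW33)
SW34: 10  (via SW9)
SW7: 14  (via SW9)
SW12: 15  (via SW7)
SW17: 15  (via SW1)
SW36: 18  (via SW12)
SW10: 23  (via SW36)
Shortest route: SW8–SW33–SW9–SW7–SW12–SW36–SW10 = 23.

23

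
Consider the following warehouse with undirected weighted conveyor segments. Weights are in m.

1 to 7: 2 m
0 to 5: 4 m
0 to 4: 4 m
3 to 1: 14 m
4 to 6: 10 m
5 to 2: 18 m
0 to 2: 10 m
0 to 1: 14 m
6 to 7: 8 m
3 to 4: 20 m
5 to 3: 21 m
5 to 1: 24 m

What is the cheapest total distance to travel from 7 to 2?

Candidate routes:
7–6–4–0–2: 8+10+4+10 = 32
7–1–0–2: 2+14+10 = 26
Cheapest is 7–1–0–2 at 26 m.

26 m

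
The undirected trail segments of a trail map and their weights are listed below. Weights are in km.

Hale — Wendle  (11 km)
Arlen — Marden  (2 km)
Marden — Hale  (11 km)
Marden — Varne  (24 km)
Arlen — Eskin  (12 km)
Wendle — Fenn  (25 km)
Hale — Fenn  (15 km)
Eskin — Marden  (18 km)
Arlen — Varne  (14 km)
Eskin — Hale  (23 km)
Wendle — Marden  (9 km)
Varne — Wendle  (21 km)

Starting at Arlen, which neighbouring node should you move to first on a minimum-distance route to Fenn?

Compare a few routes:
Arlen → Marden → Hale → Fenn: 2+11+15 = 28
Arlen → Marden → Wendle → Hale → Fenn: 2+9+11+15 = 37
Arlen → Marden → Hale → Wendle → Fenn: 2+11+11+25 = 49
Arlen → Marden → Wendle → Fenn: 2+9+25 = 36
Cheapest is Arlen → Marden → Hale → Fenn at 28 km.
So from Arlen the first move is to Marden.

Marden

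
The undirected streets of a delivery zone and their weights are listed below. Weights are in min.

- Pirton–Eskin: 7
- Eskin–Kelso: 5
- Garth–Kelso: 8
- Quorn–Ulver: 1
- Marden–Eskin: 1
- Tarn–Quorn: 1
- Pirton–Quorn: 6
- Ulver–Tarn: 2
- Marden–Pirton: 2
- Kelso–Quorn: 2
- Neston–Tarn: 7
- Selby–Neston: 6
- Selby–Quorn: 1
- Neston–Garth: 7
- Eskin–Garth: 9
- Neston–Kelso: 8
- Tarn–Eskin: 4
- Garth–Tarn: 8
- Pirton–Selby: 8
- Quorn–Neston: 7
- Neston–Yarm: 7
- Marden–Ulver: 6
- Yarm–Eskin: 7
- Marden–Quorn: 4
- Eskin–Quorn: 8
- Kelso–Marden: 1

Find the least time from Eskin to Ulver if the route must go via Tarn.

Shortest Eskin→Tarn: Eskin → Tarn = 4
Best Tarn to Ulver: Tarn → Ulver costing 2
Total via Tarn: 4 + 2 = 6 min.

6 min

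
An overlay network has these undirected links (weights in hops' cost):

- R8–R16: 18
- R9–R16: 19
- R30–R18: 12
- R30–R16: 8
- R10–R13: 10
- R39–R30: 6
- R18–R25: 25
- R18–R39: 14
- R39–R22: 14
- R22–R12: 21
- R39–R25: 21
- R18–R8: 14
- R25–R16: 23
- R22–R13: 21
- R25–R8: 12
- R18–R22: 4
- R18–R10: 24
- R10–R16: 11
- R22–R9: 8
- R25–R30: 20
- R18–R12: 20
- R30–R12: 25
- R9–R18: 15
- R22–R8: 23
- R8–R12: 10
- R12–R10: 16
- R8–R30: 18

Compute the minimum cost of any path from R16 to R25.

Running Dijkstra from R16:
R16: 0
R30: 8  (via R16)
R10: 11  (via R16)
R39: 14  (via R30)
R8: 18  (via R16)
R9: 19  (via R16)
R18: 20  (via R30)
R13: 21  (via R10)
R25: 23  (via R16)
Shortest route: R16 → R25 = 23 hops' cost.

23 hops' cost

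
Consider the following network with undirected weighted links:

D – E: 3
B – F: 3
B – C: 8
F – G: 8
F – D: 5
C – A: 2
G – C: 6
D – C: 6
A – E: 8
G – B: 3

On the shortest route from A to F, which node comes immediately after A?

C

Candidate routes:
A → E → D → F: 8+3+5 = 16
A → C → D → F: 2+6+5 = 13
A → C → G → B → F: 2+6+3+3 = 14
The minimum is 13 via A → C → D → F.
So from A the first move is to C.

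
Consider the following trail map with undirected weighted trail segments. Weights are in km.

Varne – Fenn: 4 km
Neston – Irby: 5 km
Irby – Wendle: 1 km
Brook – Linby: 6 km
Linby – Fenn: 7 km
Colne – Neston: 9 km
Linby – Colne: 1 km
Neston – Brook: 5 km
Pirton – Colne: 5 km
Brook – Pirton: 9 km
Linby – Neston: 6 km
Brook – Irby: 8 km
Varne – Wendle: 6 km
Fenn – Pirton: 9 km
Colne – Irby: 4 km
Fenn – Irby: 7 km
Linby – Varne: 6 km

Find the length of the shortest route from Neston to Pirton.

12 km

Enumerating some paths:
Neston - Colne - Pirton: 9+5 = 14
Neston - Linby - Colne - Pirton: 6+1+5 = 12
Neston - Brook - Pirton: 5+9 = 14
Neston - Irby - Colne - Pirton: 5+4+5 = 14
The minimum is 12 km via Neston - Linby - Colne - Pirton.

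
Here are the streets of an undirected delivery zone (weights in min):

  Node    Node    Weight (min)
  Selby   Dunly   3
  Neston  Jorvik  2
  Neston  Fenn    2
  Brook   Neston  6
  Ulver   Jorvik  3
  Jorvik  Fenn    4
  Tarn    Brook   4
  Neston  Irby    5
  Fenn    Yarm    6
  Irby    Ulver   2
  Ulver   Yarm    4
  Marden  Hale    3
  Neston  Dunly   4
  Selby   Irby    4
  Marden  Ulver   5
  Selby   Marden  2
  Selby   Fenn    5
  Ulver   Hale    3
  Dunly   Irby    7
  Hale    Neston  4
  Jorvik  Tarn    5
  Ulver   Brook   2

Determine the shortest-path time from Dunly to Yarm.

12 min

Enumerating some paths:
Dunly–Neston–Fenn–Yarm: 4+2+6 = 12
Dunly–Irby–Ulver–Yarm: 7+2+4 = 13
The minimum is 12 min via Dunly–Neston–Fenn–Yarm.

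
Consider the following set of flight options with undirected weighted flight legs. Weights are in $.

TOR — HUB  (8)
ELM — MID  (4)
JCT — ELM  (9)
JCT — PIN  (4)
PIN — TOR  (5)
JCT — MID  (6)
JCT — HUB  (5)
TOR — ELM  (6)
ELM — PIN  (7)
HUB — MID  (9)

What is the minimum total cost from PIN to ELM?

Running Dijkstra from PIN:
PIN: 0
JCT: 4  (via PIN)
TOR: 5  (via PIN)
ELM: 7  (via PIN)
Shortest route: PIN → ELM = $7.

$7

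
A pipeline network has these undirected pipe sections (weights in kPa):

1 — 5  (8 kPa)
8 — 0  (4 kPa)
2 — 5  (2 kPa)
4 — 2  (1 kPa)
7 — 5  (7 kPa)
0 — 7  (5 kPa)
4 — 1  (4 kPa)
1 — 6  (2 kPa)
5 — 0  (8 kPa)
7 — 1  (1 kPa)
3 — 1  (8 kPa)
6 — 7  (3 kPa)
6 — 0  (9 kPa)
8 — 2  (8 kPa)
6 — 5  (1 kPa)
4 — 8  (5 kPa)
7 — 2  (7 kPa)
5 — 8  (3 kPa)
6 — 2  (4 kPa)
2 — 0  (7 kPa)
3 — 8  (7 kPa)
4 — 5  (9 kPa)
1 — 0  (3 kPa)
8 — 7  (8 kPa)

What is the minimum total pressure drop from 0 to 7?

4 kPa

Shortest distances from 0:
0: 0
1: 3  (via 0)
7: 4  (via 1)
Shortest route: 0 → 1 → 7 = 4 kPa.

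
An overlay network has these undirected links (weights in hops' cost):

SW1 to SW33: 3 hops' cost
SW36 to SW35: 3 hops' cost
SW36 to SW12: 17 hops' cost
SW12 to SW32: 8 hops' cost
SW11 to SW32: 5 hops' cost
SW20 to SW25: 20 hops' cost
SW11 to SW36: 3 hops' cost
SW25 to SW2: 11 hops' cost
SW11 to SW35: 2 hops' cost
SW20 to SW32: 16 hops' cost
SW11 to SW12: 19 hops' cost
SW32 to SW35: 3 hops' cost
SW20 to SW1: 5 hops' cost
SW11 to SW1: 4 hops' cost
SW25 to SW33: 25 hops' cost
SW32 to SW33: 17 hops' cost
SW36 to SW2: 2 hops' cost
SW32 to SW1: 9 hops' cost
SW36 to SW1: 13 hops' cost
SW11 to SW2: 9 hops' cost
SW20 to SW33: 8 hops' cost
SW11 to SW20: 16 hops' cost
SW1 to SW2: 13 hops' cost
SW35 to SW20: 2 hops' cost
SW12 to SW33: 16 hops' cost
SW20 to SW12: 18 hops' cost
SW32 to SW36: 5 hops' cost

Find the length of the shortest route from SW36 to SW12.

13 hops' cost

Enumerating some paths:
SW36 - SW11 - SW35 - SW32 - SW12: 3+2+3+8 = 16
SW36 - SW11 - SW32 - SW12: 3+5+8 = 16
SW36 - SW35 - SW32 - SW12: 3+3+8 = 14
SW36 - SW32 - SW12: 5+8 = 13
Cheapest is SW36 - SW32 - SW12 at 13 hops' cost.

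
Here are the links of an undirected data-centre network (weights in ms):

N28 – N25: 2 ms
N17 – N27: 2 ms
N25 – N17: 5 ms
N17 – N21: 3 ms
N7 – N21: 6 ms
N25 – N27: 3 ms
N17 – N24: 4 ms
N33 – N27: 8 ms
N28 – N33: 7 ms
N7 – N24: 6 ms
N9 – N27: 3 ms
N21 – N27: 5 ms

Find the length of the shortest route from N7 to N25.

Settle nodes by increasing distance from N7:
N7: 0
N24: 6  (via N7)
N21: 6  (via N7)
N17: 9  (via N21)
N27: 11  (via N21)
N9: 14  (via N27)
N25: 14  (via N17)
Shortest route: N7–N21–N17–N25 = 14 ms.

14 ms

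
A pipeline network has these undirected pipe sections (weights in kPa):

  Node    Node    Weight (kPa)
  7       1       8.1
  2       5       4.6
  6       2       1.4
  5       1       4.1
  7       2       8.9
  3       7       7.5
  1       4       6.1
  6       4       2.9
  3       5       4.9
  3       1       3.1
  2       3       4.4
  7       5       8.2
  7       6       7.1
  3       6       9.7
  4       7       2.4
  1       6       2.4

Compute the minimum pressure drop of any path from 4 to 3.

8.4 kPa

Settle nodes by increasing distance from 4:
4: 0
7: 2.4  (via 4)
6: 2.9  (via 4)
2: 4.3  (via 6)
1: 5.3  (via 6)
3: 8.4  (via 1)
Shortest route: 4 → 6 → 1 → 3 = 8.4 kPa.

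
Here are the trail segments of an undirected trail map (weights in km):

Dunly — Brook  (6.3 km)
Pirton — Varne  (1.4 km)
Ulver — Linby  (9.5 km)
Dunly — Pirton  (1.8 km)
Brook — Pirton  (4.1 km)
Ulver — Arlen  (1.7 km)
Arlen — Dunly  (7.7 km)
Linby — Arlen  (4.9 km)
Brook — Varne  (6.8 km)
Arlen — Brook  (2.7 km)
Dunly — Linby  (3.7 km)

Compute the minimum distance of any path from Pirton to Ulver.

8.5 km

Enumerating some paths:
Pirton → Dunly → Arlen → Ulver: 1.8+7.7+1.7 = 11.2
Pirton → Dunly → Linby → Arlen → Ulver: 1.8+3.7+4.9+1.7 = 12.1
Pirton → Brook → Arlen → Ulver: 4.1+2.7+1.7 = 8.5
Cheapest is Pirton → Brook → Arlen → Ulver at 8.5 km.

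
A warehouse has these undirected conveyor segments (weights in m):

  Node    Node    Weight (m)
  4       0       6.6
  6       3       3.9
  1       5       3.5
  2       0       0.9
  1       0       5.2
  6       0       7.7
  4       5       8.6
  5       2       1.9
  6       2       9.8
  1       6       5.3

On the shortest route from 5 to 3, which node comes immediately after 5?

1

Candidate routes:
5–2–0–6–3: 1.9+0.9+7.7+3.9 = 14.4
5–1–6–3: 3.5+5.3+3.9 = 12.7
5–2–6–3: 1.9+9.8+3.9 = 15.6
5–2–0–1–6–3: 1.9+0.9+5.2+5.3+3.9 = 17.2
Cheapest is 5–1–6–3 at 12.7 m.
So from 5 the first move is to 1.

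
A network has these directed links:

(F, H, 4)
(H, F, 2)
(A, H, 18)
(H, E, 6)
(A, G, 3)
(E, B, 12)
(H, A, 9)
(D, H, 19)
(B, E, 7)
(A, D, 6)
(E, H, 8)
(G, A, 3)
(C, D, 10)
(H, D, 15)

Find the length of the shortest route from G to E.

27

Running Dijkstra from G:
G: 0
A: 3  (via G)
D: 9  (via A)
H: 21  (via A)
F: 23  (via H)
E: 27  (via H)
Shortest route: G–A–H–E = 27.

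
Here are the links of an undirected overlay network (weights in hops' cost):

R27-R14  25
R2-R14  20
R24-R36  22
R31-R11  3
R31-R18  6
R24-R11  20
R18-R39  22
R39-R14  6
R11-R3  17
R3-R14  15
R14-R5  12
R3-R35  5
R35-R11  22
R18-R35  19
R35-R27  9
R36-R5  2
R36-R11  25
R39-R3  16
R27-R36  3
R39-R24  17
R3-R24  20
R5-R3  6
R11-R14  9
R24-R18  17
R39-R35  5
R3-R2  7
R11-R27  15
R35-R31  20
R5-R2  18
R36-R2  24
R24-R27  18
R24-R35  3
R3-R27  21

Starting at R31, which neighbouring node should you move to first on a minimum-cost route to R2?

R11

Enumerating some paths:
R31–R35–R3–R2: 20+5+7 = 32
R31–R11–R3–R2: 3+17+7 = 27
R31–R11–R14–R2: 3+9+20 = 32
The minimum is 27 hops' cost via R31–R11–R3–R2.
So from R31 the first move is to R11.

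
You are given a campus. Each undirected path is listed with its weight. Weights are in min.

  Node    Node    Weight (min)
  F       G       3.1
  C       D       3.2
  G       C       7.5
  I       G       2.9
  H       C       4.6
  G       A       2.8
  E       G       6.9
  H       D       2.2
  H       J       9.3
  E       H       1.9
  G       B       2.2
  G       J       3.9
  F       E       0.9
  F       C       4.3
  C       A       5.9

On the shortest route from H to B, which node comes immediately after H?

E

Candidate routes:
H - E - F - G - B: 1.9+0.9+3.1+2.2 = 8.1
H - C - F - G - B: 4.6+4.3+3.1+2.2 = 14.2
H - E - G - B: 1.9+6.9+2.2 = 11
The minimum is 8.1 min via H - E - F - G - B.
So from H the first move is to E.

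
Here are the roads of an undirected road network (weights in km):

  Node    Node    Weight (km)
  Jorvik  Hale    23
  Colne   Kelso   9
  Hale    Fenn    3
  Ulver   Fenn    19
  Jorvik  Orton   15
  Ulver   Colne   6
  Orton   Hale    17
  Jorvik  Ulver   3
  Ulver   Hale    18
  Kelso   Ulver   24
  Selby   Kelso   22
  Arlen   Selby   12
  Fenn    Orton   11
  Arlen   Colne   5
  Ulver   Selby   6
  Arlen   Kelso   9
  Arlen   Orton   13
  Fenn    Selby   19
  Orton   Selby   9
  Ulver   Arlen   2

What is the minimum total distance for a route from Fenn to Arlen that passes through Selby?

27 km

Best Fenn to Selby: Fenn → Selby costing 19
Best Selby to Arlen: Selby → Ulver → Arlen costing 8
Total via Selby: 19 + 8 = 27 km.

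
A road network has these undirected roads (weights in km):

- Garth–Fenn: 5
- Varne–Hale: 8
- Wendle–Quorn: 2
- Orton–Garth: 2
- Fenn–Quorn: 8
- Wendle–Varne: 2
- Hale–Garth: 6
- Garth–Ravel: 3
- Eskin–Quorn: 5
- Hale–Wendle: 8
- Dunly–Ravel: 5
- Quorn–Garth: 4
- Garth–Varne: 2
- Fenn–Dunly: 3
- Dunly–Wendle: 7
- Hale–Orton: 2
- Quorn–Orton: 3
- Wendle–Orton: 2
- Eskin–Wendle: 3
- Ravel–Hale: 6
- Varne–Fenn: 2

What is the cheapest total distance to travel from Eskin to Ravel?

10 km

Settle nodes by increasing distance from Eskin:
Eskin: 0
Wendle: 3  (via Eskin)
Varne: 5  (via Wendle)
Quorn: 5  (via Eskin)
Orton: 5  (via Wendle)
Hale: 7  (via Orton)
Fenn: 7  (via Varne)
Garth: 7  (via Varne)
Ravel: 10  (via Garth)
Shortest route: Eskin–Wendle–Varne–Garth–Ravel = 10 km.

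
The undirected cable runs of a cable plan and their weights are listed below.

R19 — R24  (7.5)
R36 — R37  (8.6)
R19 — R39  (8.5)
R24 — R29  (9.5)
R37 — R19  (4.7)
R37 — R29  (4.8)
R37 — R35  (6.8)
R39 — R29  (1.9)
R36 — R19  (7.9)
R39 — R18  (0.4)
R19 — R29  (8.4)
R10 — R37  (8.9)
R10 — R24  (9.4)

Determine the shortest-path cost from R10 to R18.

16

Compare a few routes:
R10 - R24 - R29 - R39 - R18: 9.4+9.5+1.9+0.4 = 21.2
R10 - R37 - R29 - R39 - R18: 8.9+4.8+1.9+0.4 = 16
R10 - R37 - R19 - R29 - R39 - R18: 8.9+4.7+8.4+1.9+0.4 = 24.3
R10 - R37 - R19 - R39 - R18: 8.9+4.7+8.5+0.4 = 22.5
Cheapest is R10 - R37 - R29 - R39 - R18 at 16.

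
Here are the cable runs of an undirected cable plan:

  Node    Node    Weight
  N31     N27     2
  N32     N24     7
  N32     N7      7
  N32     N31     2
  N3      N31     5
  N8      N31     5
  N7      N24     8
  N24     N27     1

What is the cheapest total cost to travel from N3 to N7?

14

Compare a few routes:
N3 → N31 → N32 → N7: 5+2+7 = 14
N3 → N31 → N27 → N24 → N7: 5+2+1+8 = 16
Cheapest is N3 → N31 → N32 → N7 at 14.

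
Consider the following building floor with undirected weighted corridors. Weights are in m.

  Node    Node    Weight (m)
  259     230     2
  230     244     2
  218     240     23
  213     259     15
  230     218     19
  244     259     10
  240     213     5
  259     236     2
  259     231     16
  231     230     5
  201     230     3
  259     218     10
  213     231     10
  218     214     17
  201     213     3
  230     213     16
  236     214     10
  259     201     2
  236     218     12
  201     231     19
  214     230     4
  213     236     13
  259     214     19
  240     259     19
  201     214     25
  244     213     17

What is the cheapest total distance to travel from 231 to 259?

Running Dijkstra from 231:
231: 0
230: 5  (via 231)
259: 7  (via 230)
Shortest route: 231–230–259 = 7 m.

7 m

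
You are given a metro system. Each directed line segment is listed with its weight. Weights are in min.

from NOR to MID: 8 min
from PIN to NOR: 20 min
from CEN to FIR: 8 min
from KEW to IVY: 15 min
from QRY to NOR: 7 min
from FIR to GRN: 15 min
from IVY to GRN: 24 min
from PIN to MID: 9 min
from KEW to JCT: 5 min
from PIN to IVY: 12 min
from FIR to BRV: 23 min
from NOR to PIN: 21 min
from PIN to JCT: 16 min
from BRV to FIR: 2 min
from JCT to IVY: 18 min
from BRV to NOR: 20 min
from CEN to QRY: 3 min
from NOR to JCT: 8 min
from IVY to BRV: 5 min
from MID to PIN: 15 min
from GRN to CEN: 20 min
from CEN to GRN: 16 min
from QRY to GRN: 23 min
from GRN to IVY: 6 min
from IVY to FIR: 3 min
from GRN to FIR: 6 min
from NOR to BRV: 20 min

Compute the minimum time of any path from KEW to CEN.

53 min

Enumerating some paths:
KEW–IVY–BRV–FIR–GRN–CEN: 15+5+2+15+20 = 57
KEW–IVY–GRN–CEN: 15+24+20 = 59
KEW–IVY–FIR–GRN–CEN: 15+3+15+20 = 53
The minimum is 53 min via KEW–IVY–FIR–GRN–CEN.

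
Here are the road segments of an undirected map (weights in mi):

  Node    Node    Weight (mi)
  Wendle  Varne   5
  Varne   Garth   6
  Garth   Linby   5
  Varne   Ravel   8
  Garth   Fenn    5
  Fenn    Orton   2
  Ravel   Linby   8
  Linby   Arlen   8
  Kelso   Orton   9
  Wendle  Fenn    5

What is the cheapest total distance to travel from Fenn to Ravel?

18 mi

Shortest distances from Fenn:
Fenn: 0
Orton: 2  (via Fenn)
Wendle: 5  (via Fenn)
Garth: 5  (via Fenn)
Linby: 10  (via Garth)
Varne: 10  (via Wendle)
Kelso: 11  (via Orton)
Ravel: 18  (via Linby)
Shortest route: Fenn–Garth–Linby–Ravel = 18 mi.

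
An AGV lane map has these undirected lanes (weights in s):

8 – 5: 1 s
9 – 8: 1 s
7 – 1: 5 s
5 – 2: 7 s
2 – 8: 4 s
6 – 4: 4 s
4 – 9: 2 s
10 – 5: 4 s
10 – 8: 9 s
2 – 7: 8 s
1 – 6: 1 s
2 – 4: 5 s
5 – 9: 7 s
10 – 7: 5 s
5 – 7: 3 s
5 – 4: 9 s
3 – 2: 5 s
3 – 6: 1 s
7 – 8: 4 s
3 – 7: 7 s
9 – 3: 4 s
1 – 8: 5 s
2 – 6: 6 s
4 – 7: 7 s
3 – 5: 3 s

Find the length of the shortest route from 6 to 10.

Enumerating some paths:
6–3–9–8–5–10: 1+4+1+1+4 = 11
6–3–5–10: 1+3+4 = 8
6–1–8–5–10: 1+5+1+4 = 11
The minimum is 8 s via 6–3–5–10.

8 s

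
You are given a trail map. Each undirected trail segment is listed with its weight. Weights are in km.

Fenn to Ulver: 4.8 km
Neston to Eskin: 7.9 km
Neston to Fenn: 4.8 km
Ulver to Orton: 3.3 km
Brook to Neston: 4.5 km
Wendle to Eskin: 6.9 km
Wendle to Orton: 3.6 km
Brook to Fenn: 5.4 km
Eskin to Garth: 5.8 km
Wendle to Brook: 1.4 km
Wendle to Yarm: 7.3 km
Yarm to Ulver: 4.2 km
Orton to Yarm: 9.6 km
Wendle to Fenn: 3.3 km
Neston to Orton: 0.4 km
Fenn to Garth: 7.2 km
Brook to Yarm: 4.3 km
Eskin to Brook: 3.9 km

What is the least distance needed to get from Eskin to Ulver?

Candidate routes:
Eskin → Brook → Yarm → Ulver: 3.9+4.3+4.2 = 12.4
Eskin → Brook → Wendle → Orton → Ulver: 3.9+1.4+3.6+3.3 = 12.2
Eskin → Brook → Neston → Orton → Ulver: 3.9+4.5+0.4+3.3 = 12.1
Eskin → Neston → Orton → Ulver: 7.9+0.4+3.3 = 11.6
The minimum is 11.6 km via Eskin → Neston → Orton → Ulver.

11.6 km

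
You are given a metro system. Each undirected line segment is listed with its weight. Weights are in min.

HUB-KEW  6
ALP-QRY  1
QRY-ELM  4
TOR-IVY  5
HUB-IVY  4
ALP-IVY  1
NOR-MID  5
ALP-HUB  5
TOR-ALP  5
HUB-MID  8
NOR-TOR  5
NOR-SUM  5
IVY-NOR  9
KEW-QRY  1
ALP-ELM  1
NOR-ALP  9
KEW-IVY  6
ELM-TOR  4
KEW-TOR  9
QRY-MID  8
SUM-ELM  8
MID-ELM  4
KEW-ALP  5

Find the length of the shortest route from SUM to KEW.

11 min

Enumerating some paths:
SUM - ELM - ALP - KEW: 8+1+5 = 14
SUM - ELM - ALP - QRY - KEW: 8+1+1+1 = 11
SUM - ELM - QRY - KEW: 8+4+1 = 13
The minimum is 11 min via SUM - ELM - ALP - QRY - KEW.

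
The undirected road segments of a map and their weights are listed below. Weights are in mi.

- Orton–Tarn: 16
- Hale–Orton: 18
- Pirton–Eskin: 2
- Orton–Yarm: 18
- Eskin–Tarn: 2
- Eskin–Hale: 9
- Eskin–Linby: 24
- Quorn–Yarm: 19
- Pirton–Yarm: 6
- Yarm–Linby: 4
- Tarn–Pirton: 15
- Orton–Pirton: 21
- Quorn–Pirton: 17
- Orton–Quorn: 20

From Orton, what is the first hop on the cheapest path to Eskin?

Compare a few routes:
Orton → Tarn → Eskin: 16+2 = 18
Orton → Yarm → Pirton → Eskin: 18+6+2 = 26
Orton → Hale → Eskin: 18+9 = 27
Orton → Pirton → Eskin: 21+2 = 23
The minimum is 18 mi via Orton → Tarn → Eskin.
So from Orton the first move is to Tarn.

Tarn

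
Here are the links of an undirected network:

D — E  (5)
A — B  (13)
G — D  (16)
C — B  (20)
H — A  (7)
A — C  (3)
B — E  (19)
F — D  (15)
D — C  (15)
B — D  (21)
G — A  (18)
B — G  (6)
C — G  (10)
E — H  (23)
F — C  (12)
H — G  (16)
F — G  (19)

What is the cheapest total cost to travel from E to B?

Candidate routes:
E - B: 19 = 19
E - D - B: 5+21 = 26
The minimum is 19 via E - B.

19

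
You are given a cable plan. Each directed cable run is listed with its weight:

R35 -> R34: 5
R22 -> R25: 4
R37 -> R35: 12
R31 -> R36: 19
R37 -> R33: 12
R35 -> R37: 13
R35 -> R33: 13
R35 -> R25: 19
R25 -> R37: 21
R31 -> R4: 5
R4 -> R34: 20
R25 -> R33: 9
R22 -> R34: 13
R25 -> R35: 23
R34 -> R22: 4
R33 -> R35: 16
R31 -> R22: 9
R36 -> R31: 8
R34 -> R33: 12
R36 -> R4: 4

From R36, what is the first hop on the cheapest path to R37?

R31

Enumerating some paths:
R36 → R4 → R34 → R22 → R25 → R37: 4+20+4+4+21 = 53
R36 → R31 → R22 → R25 → R37: 8+9+4+21 = 42
Cheapest is R36 → R31 → R22 → R25 → R37 at 42.
So from R36 the first move is to R31.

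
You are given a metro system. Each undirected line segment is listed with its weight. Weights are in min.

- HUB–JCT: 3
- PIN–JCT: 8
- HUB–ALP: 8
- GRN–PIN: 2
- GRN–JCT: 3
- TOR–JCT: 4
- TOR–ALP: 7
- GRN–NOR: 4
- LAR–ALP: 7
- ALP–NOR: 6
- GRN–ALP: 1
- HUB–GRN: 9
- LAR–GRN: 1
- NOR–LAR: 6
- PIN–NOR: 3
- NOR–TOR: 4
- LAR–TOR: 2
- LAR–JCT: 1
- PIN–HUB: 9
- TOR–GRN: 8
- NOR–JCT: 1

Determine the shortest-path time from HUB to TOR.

6 min

Compare a few routes:
HUB–JCT–LAR–TOR: 3+1+2 = 6
HUB–JCT–TOR: 3+4 = 7
Cheapest is HUB–JCT–LAR–TOR at 6 min.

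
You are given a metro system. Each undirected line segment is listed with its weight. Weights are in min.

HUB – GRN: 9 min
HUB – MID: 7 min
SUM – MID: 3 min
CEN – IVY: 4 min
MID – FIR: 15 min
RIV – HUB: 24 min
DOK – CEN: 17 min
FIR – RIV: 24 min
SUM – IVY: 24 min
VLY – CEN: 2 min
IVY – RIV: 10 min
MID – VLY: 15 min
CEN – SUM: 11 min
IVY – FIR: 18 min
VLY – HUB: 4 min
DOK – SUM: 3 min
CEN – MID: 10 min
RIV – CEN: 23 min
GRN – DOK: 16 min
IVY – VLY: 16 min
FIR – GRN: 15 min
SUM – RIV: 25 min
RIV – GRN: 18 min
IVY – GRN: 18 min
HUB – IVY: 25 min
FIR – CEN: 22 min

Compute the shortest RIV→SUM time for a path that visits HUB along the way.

Shortest RIV→HUB: RIV–IVY–CEN–VLY–HUB = 20
Shortest HUB→SUM: HUB–MID–SUM = 10
Total via HUB: 20 + 10 = 30 min.

30 min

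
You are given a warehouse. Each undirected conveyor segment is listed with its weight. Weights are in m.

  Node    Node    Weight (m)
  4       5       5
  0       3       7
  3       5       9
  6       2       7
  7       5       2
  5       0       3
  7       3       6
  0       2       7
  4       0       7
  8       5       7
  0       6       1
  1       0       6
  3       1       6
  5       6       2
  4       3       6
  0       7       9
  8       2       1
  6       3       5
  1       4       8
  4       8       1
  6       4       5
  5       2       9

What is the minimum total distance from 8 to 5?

Compare a few routes:
8 → 4 → 5: 1+5 = 6
8 → 5: 7 = 7
Cheapest is 8 → 4 → 5 at 6 m.

6 m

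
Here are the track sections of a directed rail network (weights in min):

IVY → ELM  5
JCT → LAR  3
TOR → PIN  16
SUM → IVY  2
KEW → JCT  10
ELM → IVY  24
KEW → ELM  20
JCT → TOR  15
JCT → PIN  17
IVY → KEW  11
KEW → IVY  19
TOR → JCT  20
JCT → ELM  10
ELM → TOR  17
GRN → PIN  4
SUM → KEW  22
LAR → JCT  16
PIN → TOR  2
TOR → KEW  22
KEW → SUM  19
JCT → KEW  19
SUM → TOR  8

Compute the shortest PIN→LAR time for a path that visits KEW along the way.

Shortest PIN→KEW: PIN → TOR → KEW = 24
Shortest KEW→LAR: KEW → JCT → LAR = 13
Total via KEW: 24 + 13 = 37 min.

37 min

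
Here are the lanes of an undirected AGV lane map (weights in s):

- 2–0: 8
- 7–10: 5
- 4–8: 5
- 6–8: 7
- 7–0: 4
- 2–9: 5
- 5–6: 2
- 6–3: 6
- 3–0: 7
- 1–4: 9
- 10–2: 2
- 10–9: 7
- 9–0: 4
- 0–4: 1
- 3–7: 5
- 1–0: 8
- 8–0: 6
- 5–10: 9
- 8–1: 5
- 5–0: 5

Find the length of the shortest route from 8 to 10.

15 s

Running Dijkstra from 8:
8: 0
1: 5  (via 8)
4: 5  (via 8)
0: 6  (via 8)
6: 7  (via 8)
5: 9  (via 6)
7: 10  (via 0)
9: 10  (via 0)
3: 13  (via 0)
2: 14  (via 0)
10: 15  (via 7)
Shortest route: 8 → 0 → 7 → 10 = 15 s.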